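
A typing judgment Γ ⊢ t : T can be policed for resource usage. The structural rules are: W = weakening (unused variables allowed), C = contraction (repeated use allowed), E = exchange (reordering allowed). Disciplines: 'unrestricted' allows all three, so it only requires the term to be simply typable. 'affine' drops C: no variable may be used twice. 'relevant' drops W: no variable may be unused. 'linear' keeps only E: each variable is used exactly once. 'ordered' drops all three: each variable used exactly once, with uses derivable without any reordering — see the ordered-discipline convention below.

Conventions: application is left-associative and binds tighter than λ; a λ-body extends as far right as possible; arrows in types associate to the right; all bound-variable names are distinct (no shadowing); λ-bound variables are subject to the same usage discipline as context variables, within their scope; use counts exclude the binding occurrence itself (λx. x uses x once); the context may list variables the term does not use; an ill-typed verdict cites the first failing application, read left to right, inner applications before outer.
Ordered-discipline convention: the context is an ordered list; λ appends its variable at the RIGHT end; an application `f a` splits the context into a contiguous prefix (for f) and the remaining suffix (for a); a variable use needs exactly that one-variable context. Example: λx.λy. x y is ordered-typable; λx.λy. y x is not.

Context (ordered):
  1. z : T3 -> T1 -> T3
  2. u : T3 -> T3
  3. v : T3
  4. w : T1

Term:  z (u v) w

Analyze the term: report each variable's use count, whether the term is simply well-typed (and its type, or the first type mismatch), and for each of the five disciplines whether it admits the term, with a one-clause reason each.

variable uses: z: 1, u: 1, v: 1, w: 1
uses in reading order: z, u, v, w
typing: well-typed — term : T3
ordered ✓ (one use each (z, u, v, w); ordered split holds)
linear ✓ (each of z, u, v, w used exactly once)
affine ✓ (no duplicate uses among z, u, v, w)
relevant ✓ (none of z, u, v, w goes unused)
unrestricted ✓ (type-checks (T3) and nothing is barred)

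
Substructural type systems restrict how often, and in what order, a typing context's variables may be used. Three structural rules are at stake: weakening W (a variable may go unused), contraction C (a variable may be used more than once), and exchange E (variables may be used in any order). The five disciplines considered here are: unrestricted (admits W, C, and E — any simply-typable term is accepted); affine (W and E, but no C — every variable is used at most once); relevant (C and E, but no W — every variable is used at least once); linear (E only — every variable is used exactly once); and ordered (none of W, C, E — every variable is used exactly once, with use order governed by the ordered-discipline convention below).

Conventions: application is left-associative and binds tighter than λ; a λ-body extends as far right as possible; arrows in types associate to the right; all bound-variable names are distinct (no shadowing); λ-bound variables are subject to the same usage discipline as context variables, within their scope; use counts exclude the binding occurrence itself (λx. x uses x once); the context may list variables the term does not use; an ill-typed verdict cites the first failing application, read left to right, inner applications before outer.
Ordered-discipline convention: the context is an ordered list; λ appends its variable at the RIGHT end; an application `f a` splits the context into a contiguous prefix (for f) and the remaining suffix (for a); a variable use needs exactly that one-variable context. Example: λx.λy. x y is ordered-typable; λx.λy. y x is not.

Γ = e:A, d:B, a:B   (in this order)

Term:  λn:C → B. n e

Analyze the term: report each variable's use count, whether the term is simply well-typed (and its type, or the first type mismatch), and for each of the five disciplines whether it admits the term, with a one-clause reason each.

usage: e ×1, d ×0, a ×0, n (λ-bound) ×1
left-to-right use order: n, e
typing: ill-typed: argument of type A where C is required
ordered: ✗ — not simply typable
linear: ✗ — fails simple typing
affine: ✗ — a type mismatch blocks all five
relevant: ✗ — the type mismatch rejects it
unrestricted: ✗ — not simply typable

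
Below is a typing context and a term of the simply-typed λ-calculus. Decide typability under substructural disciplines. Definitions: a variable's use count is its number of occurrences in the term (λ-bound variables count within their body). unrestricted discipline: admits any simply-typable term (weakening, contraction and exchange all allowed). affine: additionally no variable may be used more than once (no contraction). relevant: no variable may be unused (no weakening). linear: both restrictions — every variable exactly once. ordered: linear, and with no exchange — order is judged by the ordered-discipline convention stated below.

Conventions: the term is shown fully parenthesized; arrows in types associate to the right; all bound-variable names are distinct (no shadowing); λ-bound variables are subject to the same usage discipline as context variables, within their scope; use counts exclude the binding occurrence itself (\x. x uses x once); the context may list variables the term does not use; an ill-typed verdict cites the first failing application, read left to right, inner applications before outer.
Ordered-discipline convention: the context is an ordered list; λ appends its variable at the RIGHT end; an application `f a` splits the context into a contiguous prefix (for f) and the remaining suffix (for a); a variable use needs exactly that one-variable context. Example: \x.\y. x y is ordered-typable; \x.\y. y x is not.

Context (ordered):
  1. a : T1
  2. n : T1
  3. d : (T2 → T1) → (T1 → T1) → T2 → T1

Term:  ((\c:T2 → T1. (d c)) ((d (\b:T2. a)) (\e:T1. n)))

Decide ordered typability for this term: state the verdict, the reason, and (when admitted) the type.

no — uses contraction: d ×2; b, e left unused
use counts: a: 1; n: 1; d: 2; c [bound]: 1; b [bound]: 0; e [bound]: 0
use order (left to right): d, c, d, a, n
typing: ✓ — (T1 → T1) → T2 → T1
across the five disciplines: ordered ✗, linear ✗, affine ✗, relevant ✗, unrestricted ✓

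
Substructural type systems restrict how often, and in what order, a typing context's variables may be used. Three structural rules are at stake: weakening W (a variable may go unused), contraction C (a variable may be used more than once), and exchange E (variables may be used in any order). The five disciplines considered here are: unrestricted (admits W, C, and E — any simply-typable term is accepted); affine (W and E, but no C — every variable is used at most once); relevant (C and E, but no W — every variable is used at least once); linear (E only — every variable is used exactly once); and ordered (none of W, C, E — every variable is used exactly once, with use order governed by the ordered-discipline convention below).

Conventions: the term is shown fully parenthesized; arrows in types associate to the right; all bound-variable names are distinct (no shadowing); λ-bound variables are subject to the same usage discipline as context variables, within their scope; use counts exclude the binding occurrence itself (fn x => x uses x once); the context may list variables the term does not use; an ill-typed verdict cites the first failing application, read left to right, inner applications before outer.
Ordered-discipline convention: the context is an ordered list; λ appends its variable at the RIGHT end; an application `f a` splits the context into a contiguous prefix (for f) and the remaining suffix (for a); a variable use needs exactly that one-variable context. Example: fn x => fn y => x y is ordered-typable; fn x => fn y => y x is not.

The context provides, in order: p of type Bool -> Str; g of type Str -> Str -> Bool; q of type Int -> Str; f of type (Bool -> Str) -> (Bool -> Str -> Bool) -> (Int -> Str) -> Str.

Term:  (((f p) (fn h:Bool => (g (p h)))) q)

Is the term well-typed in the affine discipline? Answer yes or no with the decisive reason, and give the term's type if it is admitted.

no — needs contraction — p ×2
variable uses: p: 2×; g: 1×; q: 1×; f: 1×; h (λ-bound): 1×
uses in reading order: f, p, g, p, h, q
typing: the term checks, with type Str
all disciplines: ordered ✗, linear ✗, affine ✗, relevant ✓, unrestricted ✓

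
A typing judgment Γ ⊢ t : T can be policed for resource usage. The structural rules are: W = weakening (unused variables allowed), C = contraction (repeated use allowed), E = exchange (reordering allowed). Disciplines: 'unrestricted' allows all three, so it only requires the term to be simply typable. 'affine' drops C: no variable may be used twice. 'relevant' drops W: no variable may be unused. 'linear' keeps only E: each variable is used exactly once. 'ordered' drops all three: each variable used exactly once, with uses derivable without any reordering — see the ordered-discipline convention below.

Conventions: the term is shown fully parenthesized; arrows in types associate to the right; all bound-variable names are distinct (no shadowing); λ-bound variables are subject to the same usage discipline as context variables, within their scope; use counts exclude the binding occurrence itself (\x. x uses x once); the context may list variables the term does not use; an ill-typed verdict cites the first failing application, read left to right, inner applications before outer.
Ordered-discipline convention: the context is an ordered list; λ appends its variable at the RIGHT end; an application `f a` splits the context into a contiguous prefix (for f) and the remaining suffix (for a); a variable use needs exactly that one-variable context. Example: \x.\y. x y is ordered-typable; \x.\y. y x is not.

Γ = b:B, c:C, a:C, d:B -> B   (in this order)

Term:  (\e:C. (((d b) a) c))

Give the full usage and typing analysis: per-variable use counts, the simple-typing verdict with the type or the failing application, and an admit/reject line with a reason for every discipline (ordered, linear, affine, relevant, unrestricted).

use counts: b=1, c=1, a=1, d=1, e (λ-bound)=0
order of uses: d, b, a, c
typing: ill-typed: applying a non-function (B)
ordered: ✗, the type mismatch rejects it
linear: ✗, not simply typable
affine: ✗, fails simple typing
relevant: ✗, a type mismatch blocks all five
unrestricted: ✗, the type mismatch rejects it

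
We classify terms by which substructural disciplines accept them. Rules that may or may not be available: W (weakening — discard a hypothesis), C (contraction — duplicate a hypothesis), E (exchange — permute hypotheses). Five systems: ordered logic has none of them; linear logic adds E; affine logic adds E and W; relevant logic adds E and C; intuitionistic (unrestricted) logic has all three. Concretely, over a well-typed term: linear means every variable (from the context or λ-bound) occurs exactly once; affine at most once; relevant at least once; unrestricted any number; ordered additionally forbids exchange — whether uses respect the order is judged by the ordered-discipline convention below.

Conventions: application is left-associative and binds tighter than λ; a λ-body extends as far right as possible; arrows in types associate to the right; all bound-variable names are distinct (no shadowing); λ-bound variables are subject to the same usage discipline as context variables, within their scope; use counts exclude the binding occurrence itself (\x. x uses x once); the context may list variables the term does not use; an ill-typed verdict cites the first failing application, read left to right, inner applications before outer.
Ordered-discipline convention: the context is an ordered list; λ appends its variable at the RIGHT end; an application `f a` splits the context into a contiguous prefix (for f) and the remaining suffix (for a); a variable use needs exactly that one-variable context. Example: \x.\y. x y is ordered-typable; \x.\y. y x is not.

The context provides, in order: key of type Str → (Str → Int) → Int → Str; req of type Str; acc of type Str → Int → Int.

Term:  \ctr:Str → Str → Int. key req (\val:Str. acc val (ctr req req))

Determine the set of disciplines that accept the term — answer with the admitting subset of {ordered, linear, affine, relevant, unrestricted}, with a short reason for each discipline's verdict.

accepted by: relevant, unrestricted
counts: key: 1, req: 3, acc: 1, ctr [bound]: 1, val [bound]: 1
use order (left to right): key, req, acc, val, ctr, req, req
typing: ✓ — (Str → Str → Int) → Int → Str
ordered: ✗, needs contraction — req ×3
linear: ✗, needs contraction — req ×3
affine: ✗, needs contraction — req ×3
relevant: ✓, every one of key, req, acc, ctr, val appears
unrestricted: ✓, simply typable at (Str → Str → Int) → Int → Str; W, C, E all held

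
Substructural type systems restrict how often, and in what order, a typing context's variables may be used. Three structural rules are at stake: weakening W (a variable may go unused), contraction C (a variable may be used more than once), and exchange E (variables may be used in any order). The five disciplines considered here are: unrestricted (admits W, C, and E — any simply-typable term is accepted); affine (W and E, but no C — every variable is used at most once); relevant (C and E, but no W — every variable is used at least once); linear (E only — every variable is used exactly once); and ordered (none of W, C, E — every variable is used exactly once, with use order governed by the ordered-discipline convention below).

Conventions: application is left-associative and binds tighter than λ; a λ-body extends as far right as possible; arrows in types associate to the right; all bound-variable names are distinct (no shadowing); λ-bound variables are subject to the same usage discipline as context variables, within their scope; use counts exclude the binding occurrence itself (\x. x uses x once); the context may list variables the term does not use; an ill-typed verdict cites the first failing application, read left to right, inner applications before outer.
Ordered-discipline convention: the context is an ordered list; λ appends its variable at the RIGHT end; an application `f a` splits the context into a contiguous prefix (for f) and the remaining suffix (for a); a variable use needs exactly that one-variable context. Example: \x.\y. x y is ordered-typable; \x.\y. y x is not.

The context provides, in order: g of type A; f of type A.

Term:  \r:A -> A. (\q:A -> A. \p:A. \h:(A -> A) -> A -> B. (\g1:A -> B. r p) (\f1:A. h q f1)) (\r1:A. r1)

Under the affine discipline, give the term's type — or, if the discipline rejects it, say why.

term : (A -> A) -> A -> ((A -> A) -> A -> B) -> A
use counts: g ×0; f ×0; r (bound) ×1; q (bound) ×1; p (bound) ×1; h (bound) ×1; g1 (bound) ×0; f1 (bound) ×1; r1 (bound) ×1
uses in reading order: r, p, h, q, f1, r1
typing: the term checks, with type (A -> A) -> A -> ((A -> A) -> A -> B) -> A
per-discipline verdicts: ordered ✗ | linear ✗ | affine ✓ | relevant ✗ | unrestricted ✓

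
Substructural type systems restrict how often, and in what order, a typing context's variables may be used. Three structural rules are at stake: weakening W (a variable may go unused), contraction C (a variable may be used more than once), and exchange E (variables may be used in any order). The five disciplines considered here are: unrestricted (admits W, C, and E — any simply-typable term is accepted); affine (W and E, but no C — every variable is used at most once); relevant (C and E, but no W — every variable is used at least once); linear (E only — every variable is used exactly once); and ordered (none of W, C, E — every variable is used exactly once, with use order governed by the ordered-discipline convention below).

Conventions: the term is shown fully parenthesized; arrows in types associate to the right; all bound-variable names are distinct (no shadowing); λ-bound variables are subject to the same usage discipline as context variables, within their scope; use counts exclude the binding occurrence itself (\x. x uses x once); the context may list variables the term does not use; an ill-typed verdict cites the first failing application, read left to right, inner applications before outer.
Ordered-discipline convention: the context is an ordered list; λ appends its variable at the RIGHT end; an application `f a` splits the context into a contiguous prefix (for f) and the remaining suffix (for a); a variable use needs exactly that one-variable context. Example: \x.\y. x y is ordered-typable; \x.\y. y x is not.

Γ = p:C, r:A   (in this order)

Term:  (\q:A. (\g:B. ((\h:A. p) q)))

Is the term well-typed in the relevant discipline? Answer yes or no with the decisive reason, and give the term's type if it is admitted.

no — r, g, h left unused
usage: p: 1; r: 0; q (bound): 1; g (bound): 0; h (bound): 0
order of uses: p, q
typing: the term checks, with type A → B → C
all disciplines: ordered ✗ · linear ✗ · affine ✓ · relevant ✗ · unrestricted ✓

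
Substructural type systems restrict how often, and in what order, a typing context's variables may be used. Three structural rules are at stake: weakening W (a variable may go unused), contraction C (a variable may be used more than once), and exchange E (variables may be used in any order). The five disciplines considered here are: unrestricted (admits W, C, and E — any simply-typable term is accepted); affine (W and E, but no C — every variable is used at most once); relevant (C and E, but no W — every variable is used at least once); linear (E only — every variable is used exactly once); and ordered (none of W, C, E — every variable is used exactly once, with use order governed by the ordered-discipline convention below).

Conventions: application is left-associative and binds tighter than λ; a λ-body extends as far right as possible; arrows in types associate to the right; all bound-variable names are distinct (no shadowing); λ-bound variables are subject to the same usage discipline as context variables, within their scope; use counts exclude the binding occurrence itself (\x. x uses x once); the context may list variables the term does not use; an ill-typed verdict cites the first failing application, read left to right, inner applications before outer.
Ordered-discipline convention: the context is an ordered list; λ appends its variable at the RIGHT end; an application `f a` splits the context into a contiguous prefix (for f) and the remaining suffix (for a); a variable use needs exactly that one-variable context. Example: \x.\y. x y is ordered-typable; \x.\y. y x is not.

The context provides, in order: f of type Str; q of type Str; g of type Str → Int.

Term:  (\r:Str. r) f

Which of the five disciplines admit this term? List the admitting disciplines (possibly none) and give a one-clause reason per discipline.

accepted by: affine, unrestricted
usage: f ×1; q ×0; g ×0; r (bound) ×1
order of uses: r, f
typing: ✓ — Str
ordered ✗ (q, g left unused)
linear ✗ (q, g left unused)
affine ✓ (f, q, g, r: no repeats, contraction unneeded)
relevant ✗ (q, g left unused)
unrestricted ✓ (well-typed at Str; no restrictions here)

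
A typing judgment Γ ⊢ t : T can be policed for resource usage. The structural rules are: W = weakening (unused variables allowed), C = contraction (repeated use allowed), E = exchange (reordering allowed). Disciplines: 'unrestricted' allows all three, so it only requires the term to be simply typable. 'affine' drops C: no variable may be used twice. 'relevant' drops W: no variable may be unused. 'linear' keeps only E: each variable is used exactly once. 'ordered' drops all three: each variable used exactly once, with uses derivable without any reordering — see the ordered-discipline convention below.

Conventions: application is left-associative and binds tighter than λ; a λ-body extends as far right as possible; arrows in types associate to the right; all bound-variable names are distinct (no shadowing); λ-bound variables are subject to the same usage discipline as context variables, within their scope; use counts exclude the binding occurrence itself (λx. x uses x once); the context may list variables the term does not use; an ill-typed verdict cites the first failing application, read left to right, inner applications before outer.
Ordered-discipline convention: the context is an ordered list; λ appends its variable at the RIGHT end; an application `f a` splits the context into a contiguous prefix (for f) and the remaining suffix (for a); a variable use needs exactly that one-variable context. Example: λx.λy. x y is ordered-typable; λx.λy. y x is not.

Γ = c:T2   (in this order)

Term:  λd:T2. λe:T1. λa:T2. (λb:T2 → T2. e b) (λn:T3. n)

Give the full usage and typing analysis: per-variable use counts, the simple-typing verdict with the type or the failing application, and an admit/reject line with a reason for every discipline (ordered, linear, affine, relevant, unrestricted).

variable uses: c ×0; d [bound] ×0; e [bound] ×1; a [bound] ×0; b [bound] ×1; n [bound] ×1
use order (left to right): e, b, n
typing: ill-typed: non-function type T1 applied to an argument
ordered: ✗, fails simple typing
linear: ✗, a type mismatch blocks all five
affine: ✗, the type mismatch rejects it
relevant: ✗, not simply typable
unrestricted: ✗, fails simple typing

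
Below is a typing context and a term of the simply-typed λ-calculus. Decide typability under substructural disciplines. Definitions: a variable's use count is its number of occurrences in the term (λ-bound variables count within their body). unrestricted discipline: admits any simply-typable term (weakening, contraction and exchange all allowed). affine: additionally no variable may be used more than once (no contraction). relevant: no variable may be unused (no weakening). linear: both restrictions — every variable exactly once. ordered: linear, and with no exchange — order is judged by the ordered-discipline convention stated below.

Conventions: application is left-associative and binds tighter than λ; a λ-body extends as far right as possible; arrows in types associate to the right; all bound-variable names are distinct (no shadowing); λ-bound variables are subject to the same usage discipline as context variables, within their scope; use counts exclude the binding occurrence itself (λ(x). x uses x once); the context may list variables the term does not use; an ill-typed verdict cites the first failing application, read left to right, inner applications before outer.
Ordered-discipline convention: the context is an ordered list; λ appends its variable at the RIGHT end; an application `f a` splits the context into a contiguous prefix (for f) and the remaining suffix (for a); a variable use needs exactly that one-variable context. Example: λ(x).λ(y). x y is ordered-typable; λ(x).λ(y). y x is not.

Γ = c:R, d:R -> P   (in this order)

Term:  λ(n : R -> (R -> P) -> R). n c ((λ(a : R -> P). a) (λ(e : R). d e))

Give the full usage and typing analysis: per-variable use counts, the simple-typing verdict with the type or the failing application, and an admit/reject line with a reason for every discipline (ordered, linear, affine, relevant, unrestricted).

usage: c: 1, d: 1, n [bound]: 1, a [bound]: 1, e [bound]: 1
left-to-right use order: n, c, a, d, e
typing: ✓ — (R -> (R -> P) -> R) -> R
ordered ✗ (needs exchange: uses follow n, c, a, d, e)
linear ✓ (single use per variable (c, d, n, a, e))
affine ✓ (none of c, d, n, a, e used more than once)
relevant ✓ (none of c, d, n, a, e goes unused)
unrestricted ✓ (type-checks ((R -> (R -> P) -> R) -> R) and nothing is barred)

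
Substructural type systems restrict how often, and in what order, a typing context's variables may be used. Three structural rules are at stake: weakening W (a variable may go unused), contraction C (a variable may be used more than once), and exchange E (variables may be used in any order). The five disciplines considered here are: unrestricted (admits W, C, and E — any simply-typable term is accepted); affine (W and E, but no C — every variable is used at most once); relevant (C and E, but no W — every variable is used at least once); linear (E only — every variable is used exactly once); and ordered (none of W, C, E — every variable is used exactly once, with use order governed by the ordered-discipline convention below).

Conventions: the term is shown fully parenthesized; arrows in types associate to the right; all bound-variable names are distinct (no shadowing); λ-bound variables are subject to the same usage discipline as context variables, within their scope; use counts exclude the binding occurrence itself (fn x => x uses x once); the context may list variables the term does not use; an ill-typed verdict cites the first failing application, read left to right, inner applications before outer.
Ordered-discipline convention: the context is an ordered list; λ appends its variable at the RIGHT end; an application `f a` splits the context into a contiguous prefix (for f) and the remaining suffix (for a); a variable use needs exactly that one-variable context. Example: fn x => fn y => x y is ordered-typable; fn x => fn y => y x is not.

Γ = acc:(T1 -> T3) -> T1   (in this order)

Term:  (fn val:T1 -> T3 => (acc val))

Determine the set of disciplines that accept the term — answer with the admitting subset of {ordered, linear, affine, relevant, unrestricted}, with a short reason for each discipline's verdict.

accepted by: ordered, linear, affine, relevant, unrestricted
usage: acc ×1, val (λ-bound) ×1
order of uses: acc, val
typing: well-typed — term : (T1 -> T3) -> T1
ordered: ✓ — acc, val: once each, no exchange needed
linear: ✓ — acc, val: one use apiece
affine: ✓ — acc, val: no repeats, contraction unneeded
relevant: ✓ — none of acc, val goes unused
unrestricted: ✓ — simply typable at (T1 -> T3) -> T1; W, C, E all held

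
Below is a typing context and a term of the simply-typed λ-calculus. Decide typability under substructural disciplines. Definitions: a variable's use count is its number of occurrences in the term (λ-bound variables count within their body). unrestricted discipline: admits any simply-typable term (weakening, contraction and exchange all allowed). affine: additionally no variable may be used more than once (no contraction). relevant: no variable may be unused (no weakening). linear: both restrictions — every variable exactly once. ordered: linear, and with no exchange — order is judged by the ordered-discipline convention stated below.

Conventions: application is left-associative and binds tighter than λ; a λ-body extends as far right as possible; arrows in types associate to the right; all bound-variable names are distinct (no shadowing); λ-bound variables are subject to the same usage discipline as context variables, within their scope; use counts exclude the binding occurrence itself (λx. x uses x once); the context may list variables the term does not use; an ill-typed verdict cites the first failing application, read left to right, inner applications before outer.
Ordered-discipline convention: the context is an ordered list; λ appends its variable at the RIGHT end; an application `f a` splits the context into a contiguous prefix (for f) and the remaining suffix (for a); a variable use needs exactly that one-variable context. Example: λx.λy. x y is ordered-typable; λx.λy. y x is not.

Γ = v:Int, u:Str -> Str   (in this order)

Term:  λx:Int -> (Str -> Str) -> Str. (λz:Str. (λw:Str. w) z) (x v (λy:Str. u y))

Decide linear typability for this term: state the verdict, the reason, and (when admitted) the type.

yes — each of v, u, x, z, w, y used exactly once; term : (Int -> (Str -> Str) -> Str) -> Str
use counts: v: 1, u: 1, x (λ-bound): 1, z (λ-bound): 1, w (λ-bound): 1, y (λ-bound): 1
use order (left to right): w, z, x, v, u, y
typing: ✓ — (Int -> (Str -> Str) -> Str) -> Str
per-discipline verdicts: ordered ✗ · linear ✓ · affine ✓ · relevant ✓ · unrestricted ✓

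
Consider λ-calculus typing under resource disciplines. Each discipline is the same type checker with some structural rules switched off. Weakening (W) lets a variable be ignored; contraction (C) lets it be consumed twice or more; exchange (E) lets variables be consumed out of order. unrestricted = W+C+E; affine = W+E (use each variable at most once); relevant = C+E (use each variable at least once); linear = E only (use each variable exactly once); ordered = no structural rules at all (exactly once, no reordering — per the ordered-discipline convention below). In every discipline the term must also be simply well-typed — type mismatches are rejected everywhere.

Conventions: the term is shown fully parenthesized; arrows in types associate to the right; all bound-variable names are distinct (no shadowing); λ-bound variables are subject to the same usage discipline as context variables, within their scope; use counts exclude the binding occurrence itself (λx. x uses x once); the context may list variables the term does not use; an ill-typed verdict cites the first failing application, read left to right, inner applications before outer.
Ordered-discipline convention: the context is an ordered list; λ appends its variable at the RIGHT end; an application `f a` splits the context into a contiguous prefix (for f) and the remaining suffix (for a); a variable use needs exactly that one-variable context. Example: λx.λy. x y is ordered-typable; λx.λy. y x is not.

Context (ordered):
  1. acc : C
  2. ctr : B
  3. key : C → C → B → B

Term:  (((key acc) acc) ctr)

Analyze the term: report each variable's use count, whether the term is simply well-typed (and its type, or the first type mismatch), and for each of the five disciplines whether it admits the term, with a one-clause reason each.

usage: acc ×2, ctr ×1, key ×1
order of uses: key, acc, acc, ctr
typing: well-typed at B
ordered: ✗, repeated use of acc ×2
linear: ✗, repeated use of acc ×2
affine: ✗, repeated use of acc ×2
relevant: ✓, at least one use each (acc, ctr, key)
unrestricted: ✓, simply typable at B; W, C, E all held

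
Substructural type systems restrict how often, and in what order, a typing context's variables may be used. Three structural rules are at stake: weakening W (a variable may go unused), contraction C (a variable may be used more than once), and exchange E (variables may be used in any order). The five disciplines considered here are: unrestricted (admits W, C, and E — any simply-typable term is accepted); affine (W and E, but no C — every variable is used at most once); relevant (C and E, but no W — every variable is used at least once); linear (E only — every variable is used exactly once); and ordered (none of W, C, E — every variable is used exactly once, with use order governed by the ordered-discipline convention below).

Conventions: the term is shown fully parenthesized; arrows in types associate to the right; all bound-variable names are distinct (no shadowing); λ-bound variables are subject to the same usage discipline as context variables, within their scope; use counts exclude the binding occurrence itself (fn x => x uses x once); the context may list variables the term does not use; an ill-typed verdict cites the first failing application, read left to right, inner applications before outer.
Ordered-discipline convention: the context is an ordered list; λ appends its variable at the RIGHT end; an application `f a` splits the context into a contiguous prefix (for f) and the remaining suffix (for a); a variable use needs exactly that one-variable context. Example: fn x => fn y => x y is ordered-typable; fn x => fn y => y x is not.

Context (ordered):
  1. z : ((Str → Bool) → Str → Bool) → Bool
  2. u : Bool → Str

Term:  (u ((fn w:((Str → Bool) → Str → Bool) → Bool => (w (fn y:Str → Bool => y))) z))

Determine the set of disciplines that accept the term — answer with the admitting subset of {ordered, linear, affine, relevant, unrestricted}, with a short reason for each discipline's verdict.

admitted by: linear, affine, relevant, unrestricted
use counts: z=1, u=1, w [bound]=1, y [bound]=1
left-to-right use order: u, w, y, z
typing: the term checks, with type Str
ordered ✗ (use order u, w, y, z needs exchange)
linear ✓ (each of z, u, w, y used exactly once)
affine ✓ (z, u, w, y: no repeats, contraction unneeded)
relevant ✓ (every one of z, u, w, y appears)
unrestricted ✓ (type-checks (Str) and nothing is barred)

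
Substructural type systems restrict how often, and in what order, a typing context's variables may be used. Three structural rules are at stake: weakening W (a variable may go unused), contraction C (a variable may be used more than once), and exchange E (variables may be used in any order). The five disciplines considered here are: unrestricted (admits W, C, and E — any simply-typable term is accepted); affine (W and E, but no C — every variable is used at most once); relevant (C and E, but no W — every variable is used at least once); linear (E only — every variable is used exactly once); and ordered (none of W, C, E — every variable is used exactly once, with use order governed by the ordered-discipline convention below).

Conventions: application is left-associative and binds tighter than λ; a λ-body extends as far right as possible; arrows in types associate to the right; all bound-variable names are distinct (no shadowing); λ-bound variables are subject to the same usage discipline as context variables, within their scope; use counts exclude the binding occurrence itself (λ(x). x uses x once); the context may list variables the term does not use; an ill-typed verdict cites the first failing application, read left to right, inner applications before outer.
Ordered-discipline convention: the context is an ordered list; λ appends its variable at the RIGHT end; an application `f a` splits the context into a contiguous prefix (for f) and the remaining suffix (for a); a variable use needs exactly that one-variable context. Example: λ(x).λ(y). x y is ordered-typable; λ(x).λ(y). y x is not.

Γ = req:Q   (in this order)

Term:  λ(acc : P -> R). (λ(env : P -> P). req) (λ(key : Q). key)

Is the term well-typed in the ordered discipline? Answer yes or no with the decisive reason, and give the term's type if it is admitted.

no — the type mismatch rejects it
usage: req: 1×, acc (bound): 0×, env (bound): 0×, key (bound): 1×
order of uses: req, key
typing: ill-typed: argument of type Q -> Q where P -> P is required
summary: ordered ✗, linear ✗, affine ✗, relevant ✗, unrestricted ✗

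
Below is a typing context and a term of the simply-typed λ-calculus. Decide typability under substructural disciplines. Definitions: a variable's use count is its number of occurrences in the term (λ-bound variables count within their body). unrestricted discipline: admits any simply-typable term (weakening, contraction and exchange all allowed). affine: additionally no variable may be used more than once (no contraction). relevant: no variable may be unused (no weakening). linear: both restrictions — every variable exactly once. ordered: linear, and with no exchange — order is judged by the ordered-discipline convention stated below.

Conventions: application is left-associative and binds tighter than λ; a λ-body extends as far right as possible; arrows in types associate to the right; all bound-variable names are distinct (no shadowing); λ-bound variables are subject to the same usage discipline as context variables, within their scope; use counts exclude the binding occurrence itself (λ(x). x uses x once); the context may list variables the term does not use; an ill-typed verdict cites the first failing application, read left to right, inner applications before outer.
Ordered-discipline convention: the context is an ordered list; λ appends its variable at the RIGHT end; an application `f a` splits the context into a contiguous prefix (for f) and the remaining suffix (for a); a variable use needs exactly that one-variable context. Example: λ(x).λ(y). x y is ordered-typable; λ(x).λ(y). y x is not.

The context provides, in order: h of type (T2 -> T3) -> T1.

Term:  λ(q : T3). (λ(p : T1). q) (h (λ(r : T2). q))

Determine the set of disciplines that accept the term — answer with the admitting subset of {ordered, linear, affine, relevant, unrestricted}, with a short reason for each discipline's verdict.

accepted by: unrestricted
counts: h: 1, q (bound): 2, p (bound): 0, r (bound): 0
uses in reading order: q, h, q
typing: well-typed at T3 -> T3
ordered: ✗, q ×2 used more than once (contraction); p, r never used (weakening)
linear: ✗, q ×2 used more than once (contraction); p, r never used (weakening)
affine: ✗, q ×2 used more than once (contraction)
relevant: ✗, p, r never used (weakening)
unrestricted: ✓, well-typed at T3 -> T3; no restrictions here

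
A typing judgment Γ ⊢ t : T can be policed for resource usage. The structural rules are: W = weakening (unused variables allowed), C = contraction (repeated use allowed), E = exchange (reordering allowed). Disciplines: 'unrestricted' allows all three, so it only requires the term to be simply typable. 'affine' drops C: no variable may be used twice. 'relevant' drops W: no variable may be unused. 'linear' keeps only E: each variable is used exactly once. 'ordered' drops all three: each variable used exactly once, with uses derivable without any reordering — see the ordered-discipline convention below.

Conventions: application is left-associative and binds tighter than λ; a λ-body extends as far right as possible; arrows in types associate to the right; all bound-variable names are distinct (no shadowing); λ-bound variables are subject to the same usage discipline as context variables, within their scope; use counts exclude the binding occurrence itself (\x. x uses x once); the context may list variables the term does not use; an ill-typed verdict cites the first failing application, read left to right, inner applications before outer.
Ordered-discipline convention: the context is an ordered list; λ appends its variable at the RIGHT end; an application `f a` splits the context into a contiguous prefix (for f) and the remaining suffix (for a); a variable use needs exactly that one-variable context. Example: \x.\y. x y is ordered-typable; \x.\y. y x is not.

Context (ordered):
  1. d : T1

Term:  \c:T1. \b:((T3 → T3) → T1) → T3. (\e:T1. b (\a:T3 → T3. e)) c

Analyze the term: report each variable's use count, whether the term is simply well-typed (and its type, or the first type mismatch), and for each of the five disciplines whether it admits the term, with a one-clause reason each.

use counts: d ×0; c (λ-bound) ×1; b (λ-bound) ×1; e (λ-bound) ×1; a (λ-bound) ×0
order of uses: b, e, c
typing: ✓ — T1 → (((T3 → T3) → T1) → T3) → T3
ordered ✗ (needs weakening: d, a unused)
linear ✗ (needs weakening: d, a unused)
affine ✓ (d, c, b, e, a: no repeats, contraction unneeded)
relevant ✗ (needs weakening: d, a unused)
unrestricted ✓ (type-checks (T1 → (((T3 → T3) → T1) → T3) → T3) and nothing is barred)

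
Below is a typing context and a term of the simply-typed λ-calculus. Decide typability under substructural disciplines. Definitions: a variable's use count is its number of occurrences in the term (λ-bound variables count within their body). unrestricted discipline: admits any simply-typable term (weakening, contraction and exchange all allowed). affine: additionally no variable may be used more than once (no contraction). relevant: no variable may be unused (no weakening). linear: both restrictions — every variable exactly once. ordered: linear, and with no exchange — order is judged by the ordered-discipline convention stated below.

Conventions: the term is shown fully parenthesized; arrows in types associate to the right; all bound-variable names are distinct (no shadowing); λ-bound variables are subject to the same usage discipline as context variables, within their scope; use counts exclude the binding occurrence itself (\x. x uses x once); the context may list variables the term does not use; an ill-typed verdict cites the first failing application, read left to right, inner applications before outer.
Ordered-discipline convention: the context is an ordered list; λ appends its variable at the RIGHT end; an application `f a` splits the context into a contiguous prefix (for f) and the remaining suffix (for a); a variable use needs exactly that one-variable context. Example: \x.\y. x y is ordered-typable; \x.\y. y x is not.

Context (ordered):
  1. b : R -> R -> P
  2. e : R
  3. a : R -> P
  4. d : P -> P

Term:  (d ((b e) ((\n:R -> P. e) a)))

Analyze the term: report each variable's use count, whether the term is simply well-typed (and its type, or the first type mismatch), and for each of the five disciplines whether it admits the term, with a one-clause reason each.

variable uses: b: 1×; e: 2×; a: 1×; d: 1×; n (λ-bound): 0×
uses in reading order: d, b, e, e, a
typing: well-typed at P
ordered: ✗, e ×2 used more than once (contraction); unused: n — weakening required
linear: ✗, e ×2 used more than once (contraction); unused: n — weakening required
affine: ✗, e ×2 used more than once (contraction)
relevant: ✗, unused: n — weakening required
unrestricted: ✓, type-checks (P) and nothing is barred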